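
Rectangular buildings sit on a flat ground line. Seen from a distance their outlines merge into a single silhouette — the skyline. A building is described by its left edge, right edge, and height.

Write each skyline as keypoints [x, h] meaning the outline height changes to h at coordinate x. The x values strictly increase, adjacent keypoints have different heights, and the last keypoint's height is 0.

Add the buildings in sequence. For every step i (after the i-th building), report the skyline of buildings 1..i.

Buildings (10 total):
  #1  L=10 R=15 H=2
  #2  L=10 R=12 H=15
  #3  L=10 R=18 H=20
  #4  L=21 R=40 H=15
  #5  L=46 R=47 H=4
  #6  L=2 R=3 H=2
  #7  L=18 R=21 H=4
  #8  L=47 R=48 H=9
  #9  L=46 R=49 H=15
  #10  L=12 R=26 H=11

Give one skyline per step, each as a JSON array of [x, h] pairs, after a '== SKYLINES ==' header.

== SKYLINES ==
[[10,2],[15,0]]
[[10,15],[12,2],[15,0]]
[[10,20],[18,0]]
[[10,20],[18,0],[21,15],[40,0]]
[[10,20],[18,0],[21,15],[40,0],[46,4],[47,0]]
[[2,2],[3,0],[10,20],[18,0],[21,15],[40,0],[46,4],[47,0]]
[[2,2],[3,0],[10,20],[18,4],[21,15],[40,0],[46,4],[47,0]]
[[2,2],[3,0],[10,20],[18,4],[21,15],[40,0],[46,4],[47,9],[48,0]]
[[2,2],[3,0],[10,20],[18,4],[21,15],[40,0],[46,15],[49,0]]
[[2,2],[3,0],[10,20],[18,11],[21,15],[40,0],[46,15],[49,0]]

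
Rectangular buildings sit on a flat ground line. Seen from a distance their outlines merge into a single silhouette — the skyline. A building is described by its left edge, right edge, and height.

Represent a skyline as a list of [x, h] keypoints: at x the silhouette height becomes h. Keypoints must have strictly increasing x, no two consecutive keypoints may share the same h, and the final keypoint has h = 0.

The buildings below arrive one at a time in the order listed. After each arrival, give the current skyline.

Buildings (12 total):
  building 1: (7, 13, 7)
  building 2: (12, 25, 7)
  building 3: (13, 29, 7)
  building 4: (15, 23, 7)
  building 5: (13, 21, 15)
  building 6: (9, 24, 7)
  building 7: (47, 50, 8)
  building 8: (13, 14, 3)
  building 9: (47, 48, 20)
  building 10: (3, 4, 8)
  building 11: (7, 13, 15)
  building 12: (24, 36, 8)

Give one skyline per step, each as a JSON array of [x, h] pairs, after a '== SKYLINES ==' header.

== SKYLINES ==
[[7,7],[13,0]]
[[7,7],[25,0]]
[[7,7],[29,0]]
[[7,7],[29,0]]
[[7,7],[13,15],[21,7],[29,0]]
[[7,7],[13,15],[21,7],[29,0]]
[[7,7],[13,15],[21,7],[29,0],[47,8],[50,0]]
[[7,7],[13,15],[21,7],[29,0],[47,8],[50,0]]
[[7,7],[13,15],[21,7],[29,0],[47,20],[48,8],[50,0]]
[[3,8],[4,0],[7,7],[13,15],[21,7],[29,0],[47,20],[48,8],[50,0]]
[[3,8],[4,0],[7,15],[21,7],[29,0],[47,20],[48,8],[50,0]]
[[3,8],[4,0],[7,15],[21,7],[24,8],[36,0],[47,20],[48,8],[50,0]]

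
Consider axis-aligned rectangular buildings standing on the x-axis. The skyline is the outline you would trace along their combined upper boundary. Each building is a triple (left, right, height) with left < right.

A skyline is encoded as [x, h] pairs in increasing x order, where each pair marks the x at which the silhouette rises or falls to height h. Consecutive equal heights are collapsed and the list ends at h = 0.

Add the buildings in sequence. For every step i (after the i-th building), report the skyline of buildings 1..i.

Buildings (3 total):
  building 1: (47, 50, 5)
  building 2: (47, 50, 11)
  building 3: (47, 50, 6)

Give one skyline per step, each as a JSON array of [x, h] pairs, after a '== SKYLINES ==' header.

== SKYLINES ==
[[47,5],[50,0]]
[[47,11],[50,0]]
[[47,11],[50,0]]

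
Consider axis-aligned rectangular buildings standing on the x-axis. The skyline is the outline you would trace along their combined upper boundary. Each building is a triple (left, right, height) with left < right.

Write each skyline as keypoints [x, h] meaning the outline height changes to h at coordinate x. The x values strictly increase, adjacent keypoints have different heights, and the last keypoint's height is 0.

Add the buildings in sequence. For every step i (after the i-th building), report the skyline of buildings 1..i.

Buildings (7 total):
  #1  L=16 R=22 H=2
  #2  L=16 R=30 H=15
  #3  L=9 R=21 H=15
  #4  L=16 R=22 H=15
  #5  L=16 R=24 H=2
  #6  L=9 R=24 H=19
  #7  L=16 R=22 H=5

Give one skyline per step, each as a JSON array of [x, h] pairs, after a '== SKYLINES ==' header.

== SKYLINES ==
[[16,2],[22,0]]
[[16,15],[30,0]]
[[9,15],[30,0]]
[[9,15],[30,0]]
[[9,15],[30,0]]
[[9,19],[24,15],[30,0]]
[[9,19],[24,15],[30,0]]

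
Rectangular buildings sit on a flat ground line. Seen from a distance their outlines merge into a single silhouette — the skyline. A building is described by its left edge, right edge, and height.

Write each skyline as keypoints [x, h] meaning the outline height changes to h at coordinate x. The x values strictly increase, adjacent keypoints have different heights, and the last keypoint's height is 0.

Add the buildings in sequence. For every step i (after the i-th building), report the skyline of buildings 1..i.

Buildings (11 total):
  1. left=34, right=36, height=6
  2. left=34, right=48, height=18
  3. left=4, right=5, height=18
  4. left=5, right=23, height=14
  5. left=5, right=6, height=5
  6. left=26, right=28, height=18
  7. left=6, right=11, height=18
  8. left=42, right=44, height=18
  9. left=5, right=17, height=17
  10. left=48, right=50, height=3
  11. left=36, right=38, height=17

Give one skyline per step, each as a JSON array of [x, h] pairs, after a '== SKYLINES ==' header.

== SKYLINES ==
[[34,6],[36,0]]
[[34,18],[48,0]]
[[4,18],[5,0],[34,18],[48,0]]
[[4,18],[5,14],[23,0],[34,18],[48,0]]
[[4,18],[5,14],[23,0],[34,18],[48,0]]
[[4,18],[5,14],[23,0],[26,18],[28,0],[34,18],[48,0]]
[[4,18],[5,14],[6,18],[11,14],[23,0],[26,18],[28,0],[34,18],[48,0]]
[[4,18],[5,14],[6,18],[11,14],[23,0],[26,18],[28,0],[34,18],[48,0]]
[[4,18],[5,17],[6,18],[11,17],[17,14],[23,0],[26,18],[28,0],[34,18],[48,0]]
[[4,18],[5,17],[6,18],[11,17],[17,14],[23,0],[26,18],[28,0],[34,18],[48,3],[50,0]]
[[4,18],[5,17],[6,18],[11,17],[17,14],[23,0],[26,18],[28,0],[34,18],[48,3],[50,0]]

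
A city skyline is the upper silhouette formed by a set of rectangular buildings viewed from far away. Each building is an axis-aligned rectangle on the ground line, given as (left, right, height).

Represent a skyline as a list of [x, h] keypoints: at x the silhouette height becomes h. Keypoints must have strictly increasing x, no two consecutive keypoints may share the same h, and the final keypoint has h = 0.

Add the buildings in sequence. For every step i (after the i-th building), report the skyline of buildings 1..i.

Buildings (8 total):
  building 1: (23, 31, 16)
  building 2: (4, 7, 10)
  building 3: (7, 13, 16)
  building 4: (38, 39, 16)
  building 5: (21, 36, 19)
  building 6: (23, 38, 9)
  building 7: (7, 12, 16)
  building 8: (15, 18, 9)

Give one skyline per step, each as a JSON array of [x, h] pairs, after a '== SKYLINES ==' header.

== SKYLINES ==
[[23,16],[31,0]]
[[4,10],[7,0],[23,16],[31,0]]
[[4,10],[7,16],[13,0],[23,16],[31,0]]
[[4,10],[7,16],[13,0],[23,16],[31,0],[38,16],[39,0]]
[[4,10],[7,16],[13,0],[21,19],[36,0],[38,16],[39,0]]
[[4,10],[7,16],[13,0],[21,19],[36,9],[38,16],[39,0]]
[[4,10],[7,16],[13,0],[21,19],[36,9],[38,16],[39,0]]
[[4,10],[7,16],[13,0],[15,9],[18,0],[21,19],[36,9],[38,16],[39,0]]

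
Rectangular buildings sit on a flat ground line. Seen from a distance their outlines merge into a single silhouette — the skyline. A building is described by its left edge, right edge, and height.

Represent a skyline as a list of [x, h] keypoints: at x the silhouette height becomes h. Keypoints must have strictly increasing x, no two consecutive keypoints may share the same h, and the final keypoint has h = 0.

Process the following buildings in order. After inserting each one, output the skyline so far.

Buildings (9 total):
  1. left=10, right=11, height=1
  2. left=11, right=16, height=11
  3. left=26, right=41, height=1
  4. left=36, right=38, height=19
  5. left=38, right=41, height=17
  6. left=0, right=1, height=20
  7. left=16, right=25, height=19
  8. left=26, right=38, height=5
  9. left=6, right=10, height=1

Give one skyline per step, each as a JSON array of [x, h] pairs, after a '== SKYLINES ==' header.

== SKYLINES ==
[[10,1],[11,0]]
[[10,1],[11,11],[16,0]]
[[10,1],[11,11],[16,0],[26,1],[41,0]]
[[10,1],[11,11],[16,0],[26,1],[36,19],[38,1],[41,0]]
[[10,1],[11,11],[16,0],[26,1],[36,19],[38,17],[41,0]]
[[0,20],[1,0],[10,1],[11,11],[16,0],[26,1],[36,19],[38,17],[41,0]]
[[0,20],[1,0],[10,1],[11,11],[16,19],[25,0],[26,1],[36,19],[38,17],[41,0]]
[[0,20],[1,0],[10,1],[11,11],[16,19],[25,0],[26,5],[36,19],[38,17],[41,0]]
[[0,20],[1,0],[6,1],[11,11],[16,19],[25,0],[26,5],[36,19],[38,17],[41,0]]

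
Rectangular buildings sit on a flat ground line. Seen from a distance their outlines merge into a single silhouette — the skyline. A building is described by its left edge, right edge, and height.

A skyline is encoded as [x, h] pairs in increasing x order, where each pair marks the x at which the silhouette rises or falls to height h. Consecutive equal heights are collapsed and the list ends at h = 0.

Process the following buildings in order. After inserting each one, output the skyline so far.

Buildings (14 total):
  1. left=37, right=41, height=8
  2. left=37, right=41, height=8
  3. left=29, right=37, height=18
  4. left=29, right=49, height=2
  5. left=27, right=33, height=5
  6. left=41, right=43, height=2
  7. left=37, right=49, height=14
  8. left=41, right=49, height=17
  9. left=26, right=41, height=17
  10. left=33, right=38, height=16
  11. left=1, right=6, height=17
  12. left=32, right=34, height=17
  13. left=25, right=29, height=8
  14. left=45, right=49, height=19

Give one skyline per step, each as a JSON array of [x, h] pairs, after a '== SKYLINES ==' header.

== SKYLINES ==
[[37,8],[41,0]]
[[37,8],[41,0]]
[[29,18],[37,8],[41,0]]
[[29,18],[37,8],[41,2],[49,0]]
[[27,5],[29,18],[37,8],[41,2],[49,0]]
[[27,5],[29,18],[37,8],[41,2],[49,0]]
[[27,5],[29,18],[37,14],[49,0]]
[[27,5],[29,18],[37,14],[41,17],[49,0]]
[[26,17],[29,18],[37,17],[49,0]]
[[26,17],[29,18],[37,17],[49,0]]
[[1,17],[6,0],[26,17],[29,18],[37,17],[49,0]]
[[1,17],[6,0],[26,17],[29,18],[37,17],[49,0]]
[[1,17],[6,0],[25,8],[26,17],[29,18],[37,17],[49,0]]
[[1,17],[6,0],[25,8],[26,17],[29,18],[37,17],[45,19],[49,0]]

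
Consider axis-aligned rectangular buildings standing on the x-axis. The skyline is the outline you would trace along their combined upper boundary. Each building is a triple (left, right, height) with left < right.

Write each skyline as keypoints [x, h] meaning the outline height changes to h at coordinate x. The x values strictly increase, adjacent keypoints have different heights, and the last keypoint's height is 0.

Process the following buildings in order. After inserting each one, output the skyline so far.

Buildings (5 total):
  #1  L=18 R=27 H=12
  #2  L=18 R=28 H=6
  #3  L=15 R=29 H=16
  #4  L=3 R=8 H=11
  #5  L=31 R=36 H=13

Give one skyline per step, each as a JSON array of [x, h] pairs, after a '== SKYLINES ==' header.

== SKYLINES ==
[[18,12],[27,0]]
[[18,12],[27,6],[28,0]]
[[15,16],[29,0]]
[[3,11],[8,0],[15,16],[29,0]]
[[3,11],[8,0],[15,16],[29,0],[31,13],[36,0]]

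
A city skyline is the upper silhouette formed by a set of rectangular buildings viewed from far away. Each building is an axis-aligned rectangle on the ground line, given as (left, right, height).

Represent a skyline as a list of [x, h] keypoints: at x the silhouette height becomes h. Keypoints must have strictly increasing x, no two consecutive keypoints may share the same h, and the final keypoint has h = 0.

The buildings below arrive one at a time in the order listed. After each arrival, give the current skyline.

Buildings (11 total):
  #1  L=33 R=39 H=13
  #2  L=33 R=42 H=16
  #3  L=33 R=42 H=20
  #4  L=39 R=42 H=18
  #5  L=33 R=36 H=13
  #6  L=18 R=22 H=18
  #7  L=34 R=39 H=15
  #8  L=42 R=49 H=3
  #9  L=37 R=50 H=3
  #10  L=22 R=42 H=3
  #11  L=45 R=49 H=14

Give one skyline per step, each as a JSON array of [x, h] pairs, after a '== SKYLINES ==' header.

== SKYLINES ==
[[33,13],[39,0]]
[[33,16],[42,0]]
[[33,20],[42,0]]
[[33,20],[42,0]]
[[33,20],[42,0]]
[[18,18],[22,0],[33,20],[42,0]]
[[18,18],[22,0],[33,20],[42,0]]
[[18,18],[22,0],[33,20],[42,3],[49,0]]
[[18,18],[22,0],[33,20],[42,3],[50,0]]
[[18,18],[22,3],[33,20],[42,3],[50,0]]
[[18,18],[22,3],[33,20],[42,3],[45,14],[49,3],[50,0]]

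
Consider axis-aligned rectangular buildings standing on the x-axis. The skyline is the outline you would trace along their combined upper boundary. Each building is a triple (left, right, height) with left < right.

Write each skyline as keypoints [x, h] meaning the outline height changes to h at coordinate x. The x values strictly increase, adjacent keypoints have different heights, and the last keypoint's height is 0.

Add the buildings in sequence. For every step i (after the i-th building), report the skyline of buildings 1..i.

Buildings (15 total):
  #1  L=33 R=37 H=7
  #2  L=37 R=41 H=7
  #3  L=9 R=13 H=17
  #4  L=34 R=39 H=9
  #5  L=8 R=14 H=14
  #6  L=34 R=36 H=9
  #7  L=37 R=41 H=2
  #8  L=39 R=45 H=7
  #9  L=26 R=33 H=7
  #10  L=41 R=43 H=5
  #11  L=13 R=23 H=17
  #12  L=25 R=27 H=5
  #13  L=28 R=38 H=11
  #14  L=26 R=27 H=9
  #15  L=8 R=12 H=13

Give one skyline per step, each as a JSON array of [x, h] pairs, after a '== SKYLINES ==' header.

== SKYLINES ==
[[33,7],[37,0]]
[[33,7],[41,0]]
[[9,17],[13,0],[33,7],[41,0]]
[[9,17],[13,0],[33,7],[34,9],[39,7],[41,0]]
[[8,14],[9,17],[13,14],[14,0],[33,7],[34,9],[39,7],[41,0]]
[[8,14],[9,17],[13,14],[14,0],[33,7],[34,9],[39,7],[41,0]]
[[8,14],[9,17],[13,14],[14,0],[33,7],[34,9],[39,7],[41,0]]
[[8,14],[9,17],[13,14],[14,0],[33,7],[34,9],[39,7],[45,0]]
[[8,14],[9,17],[13,14],[14,0],[26,7],[34,9],[39,7],[45,0]]
[[8,14],[9,17],[13,14],[14,0],[26,7],[34,9],[39,7],[45,0]]
[[8,14],[9,17],[23,0],[26,7],[34,9],[39,7],[45,0]]
[[8,14],[9,17],[23,0],[25,5],[26,7],[34,9],[39,7],[45,0]]
[[8,14],[9,17],[23,0],[25,5],[26,7],[28,11],[38,9],[39,7],[45,0]]
[[8,14],[9,17],[23,0],[25,5],[26,9],[27,7],[28,11],[38,9],[39,7],[45,0]]
[[8,14],[9,17],[23,0],[25,5],[26,9],[27,7],[28,11],[38,9],[39,7],[45,0]]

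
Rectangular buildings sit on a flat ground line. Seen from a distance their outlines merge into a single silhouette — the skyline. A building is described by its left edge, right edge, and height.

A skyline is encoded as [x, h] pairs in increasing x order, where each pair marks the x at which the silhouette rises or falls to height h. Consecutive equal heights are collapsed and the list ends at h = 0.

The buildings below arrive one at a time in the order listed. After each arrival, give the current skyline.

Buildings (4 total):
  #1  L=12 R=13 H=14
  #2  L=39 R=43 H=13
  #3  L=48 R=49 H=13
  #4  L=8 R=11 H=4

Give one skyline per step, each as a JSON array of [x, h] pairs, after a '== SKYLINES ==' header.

== SKYLINES ==
[[12,14],[13,0]]
[[12,14],[13,0],[39,13],[43,0]]
[[12,14],[13,0],[39,13],[43,0],[48,13],[49,0]]
[[8,4],[11,0],[12,14],[13,0],[39,13],[43,0],[48,13],[49,0]]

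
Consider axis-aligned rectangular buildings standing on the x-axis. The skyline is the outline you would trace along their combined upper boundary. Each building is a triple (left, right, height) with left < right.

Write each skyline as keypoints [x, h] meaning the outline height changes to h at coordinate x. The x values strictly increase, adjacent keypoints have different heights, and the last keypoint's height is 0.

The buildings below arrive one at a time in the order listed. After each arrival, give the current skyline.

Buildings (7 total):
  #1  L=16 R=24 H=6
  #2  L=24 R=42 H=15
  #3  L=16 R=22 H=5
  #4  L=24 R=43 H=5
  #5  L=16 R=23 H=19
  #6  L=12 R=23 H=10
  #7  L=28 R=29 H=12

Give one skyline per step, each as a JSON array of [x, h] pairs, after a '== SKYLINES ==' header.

== SKYLINES ==
[[16,6],[24,0]]
[[16,6],[24,15],[42,0]]
[[16,6],[24,15],[42,0]]
[[16,6],[24,15],[42,5],[43,0]]
[[16,19],[23,6],[24,15],[42,5],[43,0]]
[[12,10],[16,19],[23,6],[24,15],[42,5],[43,0]]
[[12,10],[16,19],[23,6],[24,15],[42,5],[43,0]]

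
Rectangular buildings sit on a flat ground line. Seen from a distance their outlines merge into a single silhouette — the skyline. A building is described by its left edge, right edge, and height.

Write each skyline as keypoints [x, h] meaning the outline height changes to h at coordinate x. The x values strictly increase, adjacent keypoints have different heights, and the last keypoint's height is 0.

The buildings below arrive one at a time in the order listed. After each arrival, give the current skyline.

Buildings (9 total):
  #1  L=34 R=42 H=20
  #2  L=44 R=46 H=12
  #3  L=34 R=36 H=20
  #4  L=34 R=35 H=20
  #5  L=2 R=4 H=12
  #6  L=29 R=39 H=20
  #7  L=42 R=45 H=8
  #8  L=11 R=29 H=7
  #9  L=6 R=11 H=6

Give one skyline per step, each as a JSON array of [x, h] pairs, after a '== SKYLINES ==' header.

== SKYLINES ==
[[34,20],[42,0]]
[[34,20],[42,0],[44,12],[46,0]]
[[34,20],[42,0],[44,12],[46,0]]
[[34,20],[42,0],[44,12],[46,0]]
[[2,12],[4,0],[34,20],[42,0],[44,12],[46,0]]
[[2,12],[4,0],[29,20],[42,0],[44,12],[46,0]]
[[2,12],[4,0],[29,20],[42,8],[44,12],[46,0]]
[[2,12],[4,0],[11,7],[29,20],[42,8],[44,12],[46,0]]
[[2,12],[4,0],[6,6],[11,7],[29,20],[42,8],[44,12],[46,0]]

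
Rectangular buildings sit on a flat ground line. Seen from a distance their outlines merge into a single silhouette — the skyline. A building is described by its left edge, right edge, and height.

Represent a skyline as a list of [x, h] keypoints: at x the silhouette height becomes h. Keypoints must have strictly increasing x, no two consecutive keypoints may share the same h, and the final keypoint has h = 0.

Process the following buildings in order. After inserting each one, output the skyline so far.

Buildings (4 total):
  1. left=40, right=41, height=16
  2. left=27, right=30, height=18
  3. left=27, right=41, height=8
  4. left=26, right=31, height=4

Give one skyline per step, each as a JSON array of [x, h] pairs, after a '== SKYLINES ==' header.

== SKYLINES ==
[[40,16],[41,0]]
[[27,18],[30,0],[40,16],[41,0]]
[[27,18],[30,8],[40,16],[41,0]]
[[26,4],[27,18],[30,8],[40,16],[41,0]]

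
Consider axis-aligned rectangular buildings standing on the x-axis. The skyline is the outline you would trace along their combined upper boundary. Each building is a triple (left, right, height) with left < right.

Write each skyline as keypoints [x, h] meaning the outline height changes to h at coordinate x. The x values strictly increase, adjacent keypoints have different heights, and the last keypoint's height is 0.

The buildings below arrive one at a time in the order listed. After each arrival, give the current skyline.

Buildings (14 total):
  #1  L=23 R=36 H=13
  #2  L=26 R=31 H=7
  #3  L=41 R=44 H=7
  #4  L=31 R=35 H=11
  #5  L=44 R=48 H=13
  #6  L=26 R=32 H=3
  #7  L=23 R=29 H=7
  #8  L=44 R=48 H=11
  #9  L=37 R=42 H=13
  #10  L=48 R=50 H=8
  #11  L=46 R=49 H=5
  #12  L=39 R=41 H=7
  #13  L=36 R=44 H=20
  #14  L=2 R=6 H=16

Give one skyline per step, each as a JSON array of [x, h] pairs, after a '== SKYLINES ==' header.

== SKYLINES ==
[[23,13],[36,0]]
[[23,13],[36,0]]
[[23,13],[36,0],[41,7],[44,0]]
[[23,13],[36,0],[41,7],[44,0]]
[[23,13],[36,0],[41,7],[44,13],[48,0]]
[[23,13],[36,0],[41,7],[44,13],[48,0]]
[[23,13],[36,0],[41,7],[44,13],[48,0]]
[[23,13],[36,0],[41,7],[44,13],[48,0]]
[[23,13],[36,0],[37,13],[42,7],[44,13],[48,0]]
[[23,13],[36,0],[37,13],[42,7],[44,13],[48,8],[50,0]]
[[23,13],[36,0],[37,13],[42,7],[44,13],[48,8],[50,0]]
[[23,13],[36,0],[37,13],[42,7],[44,13],[48,8],[50,0]]
[[23,13],[36,20],[44,13],[48,8],[50,0]]
[[2,16],[6,0],[23,13],[36,20],[44,13],[48,8],[50,0]]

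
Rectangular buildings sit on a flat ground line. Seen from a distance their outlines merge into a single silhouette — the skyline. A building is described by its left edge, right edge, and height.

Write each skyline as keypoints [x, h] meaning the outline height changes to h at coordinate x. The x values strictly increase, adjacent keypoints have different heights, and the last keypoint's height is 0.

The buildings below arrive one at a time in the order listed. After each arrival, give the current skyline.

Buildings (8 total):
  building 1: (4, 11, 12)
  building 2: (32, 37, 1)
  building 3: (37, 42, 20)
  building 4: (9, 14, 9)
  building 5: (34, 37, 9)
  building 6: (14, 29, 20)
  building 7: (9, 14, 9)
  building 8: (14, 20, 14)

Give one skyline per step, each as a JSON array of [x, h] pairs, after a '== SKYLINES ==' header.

== SKYLINES ==
[[4,12],[11,0]]
[[4,12],[11,0],[32,1],[37,0]]
[[4,12],[11,0],[32,1],[37,20],[42,0]]
[[4,12],[11,9],[14,0],[32,1],[37,20],[42,0]]
[[4,12],[11,9],[14,0],[32,1],[34,9],[37,20],[42,0]]
[[4,12],[11,9],[14,20],[29,0],[32,1],[34,9],[37,20],[42,0]]
[[4,12],[11,9],[14,20],[29,0],[32,1],[34,9],[37,20],[42,0]]
[[4,12],[11,9],[14,20],[29,0],[32,1],[34,9],[37,20],[42,0]]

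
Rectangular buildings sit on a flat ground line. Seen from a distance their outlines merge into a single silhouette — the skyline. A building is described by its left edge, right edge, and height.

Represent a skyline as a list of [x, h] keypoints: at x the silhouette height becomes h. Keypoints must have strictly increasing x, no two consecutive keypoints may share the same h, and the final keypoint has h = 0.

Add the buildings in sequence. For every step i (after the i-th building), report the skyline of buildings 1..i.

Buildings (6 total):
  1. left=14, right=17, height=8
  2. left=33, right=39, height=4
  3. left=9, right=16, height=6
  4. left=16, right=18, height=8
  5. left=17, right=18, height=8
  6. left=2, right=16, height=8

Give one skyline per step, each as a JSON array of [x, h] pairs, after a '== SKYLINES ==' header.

== SKYLINES ==
[[14,8],[17,0]]
[[14,8],[17,0],[33,4],[39,0]]
[[9,6],[14,8],[17,0],[33,4],[39,0]]
[[9,6],[14,8],[18,0],[33,4],[39,0]]
[[9,6],[14,8],[18,0],[33,4],[39,0]]
[[2,8],[18,0],[33,4],[39,0]]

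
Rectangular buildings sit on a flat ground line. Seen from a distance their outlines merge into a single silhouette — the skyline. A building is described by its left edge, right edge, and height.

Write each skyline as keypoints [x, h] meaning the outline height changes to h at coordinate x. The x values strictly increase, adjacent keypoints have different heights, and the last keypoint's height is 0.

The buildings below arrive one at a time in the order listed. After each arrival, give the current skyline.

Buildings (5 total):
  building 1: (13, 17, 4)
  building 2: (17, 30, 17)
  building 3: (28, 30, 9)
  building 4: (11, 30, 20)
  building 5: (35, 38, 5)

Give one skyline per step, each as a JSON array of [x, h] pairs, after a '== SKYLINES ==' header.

== SKYLINES ==
[[13,4],[17,0]]
[[13,4],[17,17],[30,0]]
[[13,4],[17,17],[30,0]]
[[11,20],[30,0]]
[[11,20],[30,0],[35,5],[38,0]]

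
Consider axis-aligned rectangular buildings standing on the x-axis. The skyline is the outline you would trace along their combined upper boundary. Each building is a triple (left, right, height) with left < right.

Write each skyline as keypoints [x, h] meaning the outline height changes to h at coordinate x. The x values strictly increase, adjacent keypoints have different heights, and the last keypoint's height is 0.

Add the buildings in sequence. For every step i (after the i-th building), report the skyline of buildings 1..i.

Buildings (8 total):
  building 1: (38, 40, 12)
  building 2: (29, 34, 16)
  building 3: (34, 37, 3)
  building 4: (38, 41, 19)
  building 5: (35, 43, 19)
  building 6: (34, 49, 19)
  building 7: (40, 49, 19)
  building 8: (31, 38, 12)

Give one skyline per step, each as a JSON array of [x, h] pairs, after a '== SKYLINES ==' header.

== SKYLINES ==
[[38,12],[40,0]]
[[29,16],[34,0],[38,12],[40,0]]
[[29,16],[34,3],[37,0],[38,12],[40,0]]
[[29,16],[34,3],[37,0],[38,19],[41,0]]
[[29,16],[34,3],[35,19],[43,0]]
[[29,16],[34,19],[49,0]]
[[29,16],[34,19],[49,0]]
[[29,16],[34,19],[49,0]]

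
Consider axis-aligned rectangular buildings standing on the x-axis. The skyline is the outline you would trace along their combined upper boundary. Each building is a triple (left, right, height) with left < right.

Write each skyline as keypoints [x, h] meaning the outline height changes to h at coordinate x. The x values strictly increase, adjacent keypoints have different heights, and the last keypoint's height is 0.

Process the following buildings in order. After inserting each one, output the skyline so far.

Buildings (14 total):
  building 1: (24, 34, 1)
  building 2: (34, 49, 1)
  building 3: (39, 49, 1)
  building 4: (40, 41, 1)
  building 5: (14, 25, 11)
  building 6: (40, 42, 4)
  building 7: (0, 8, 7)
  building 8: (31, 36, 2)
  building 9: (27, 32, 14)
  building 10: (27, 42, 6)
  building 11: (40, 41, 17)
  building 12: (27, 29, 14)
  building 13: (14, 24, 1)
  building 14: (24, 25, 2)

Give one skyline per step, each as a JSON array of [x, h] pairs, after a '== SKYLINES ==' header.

== SKYLINES ==
[[24,1],[34,0]]
[[24,1],[49,0]]
[[24,1],[49,0]]
[[24,1],[49,0]]
[[14,11],[25,1],[49,0]]
[[14,11],[25,1],[40,4],[42,1],[49,0]]
[[0,7],[8,0],[14,11],[25,1],[40,4],[42,1],[49,0]]
[[0,7],[8,0],[14,11],[25,1],[31,2],[36,1],[40,4],[42,1],[49,0]]
[[0,7],[8,0],[14,11],[25,1],[27,14],[32,2],[36,1],[40,4],[42,1],[49,0]]
[[0,7],[8,0],[14,11],[25,1],[27,14],[32,6],[42,1],[49,0]]
[[0,7],[8,0],[14,11],[25,1],[27,14],[32,6],[40,17],[41,6],[42,1],[49,0]]
[[0,7],[8,0],[14,11],[25,1],[27,14],[32,6],[40,17],[41,6],[42,1],[49,0]]
[[0,7],[8,0],[14,11],[25,1],[27,14],[32,6],[40,17],[41,6],[42,1],[49,0]]
[[0,7],[8,0],[14,11],[25,1],[27,14],[32,6],[40,17],[41,6],[42,1],[49,0]]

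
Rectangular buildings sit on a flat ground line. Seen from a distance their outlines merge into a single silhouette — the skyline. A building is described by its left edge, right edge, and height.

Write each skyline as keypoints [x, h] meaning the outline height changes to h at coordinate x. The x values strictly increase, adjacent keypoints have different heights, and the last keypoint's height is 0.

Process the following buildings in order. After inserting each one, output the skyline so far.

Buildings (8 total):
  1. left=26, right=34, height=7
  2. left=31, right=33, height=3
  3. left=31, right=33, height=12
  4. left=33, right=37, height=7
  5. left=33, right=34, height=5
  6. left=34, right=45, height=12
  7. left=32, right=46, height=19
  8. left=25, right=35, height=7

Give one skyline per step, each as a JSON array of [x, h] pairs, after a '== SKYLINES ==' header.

== SKYLINES ==
[[26,7],[34,0]]
[[26,7],[34,0]]
[[26,7],[31,12],[33,7],[34,0]]
[[26,7],[31,12],[33,7],[37,0]]
[[26,7],[31,12],[33,7],[37,0]]
[[26,7],[31,12],[33,7],[34,12],[45,0]]
[[26,7],[31,12],[32,19],[46,0]]
[[25,7],[31,12],[32,19],[46,0]]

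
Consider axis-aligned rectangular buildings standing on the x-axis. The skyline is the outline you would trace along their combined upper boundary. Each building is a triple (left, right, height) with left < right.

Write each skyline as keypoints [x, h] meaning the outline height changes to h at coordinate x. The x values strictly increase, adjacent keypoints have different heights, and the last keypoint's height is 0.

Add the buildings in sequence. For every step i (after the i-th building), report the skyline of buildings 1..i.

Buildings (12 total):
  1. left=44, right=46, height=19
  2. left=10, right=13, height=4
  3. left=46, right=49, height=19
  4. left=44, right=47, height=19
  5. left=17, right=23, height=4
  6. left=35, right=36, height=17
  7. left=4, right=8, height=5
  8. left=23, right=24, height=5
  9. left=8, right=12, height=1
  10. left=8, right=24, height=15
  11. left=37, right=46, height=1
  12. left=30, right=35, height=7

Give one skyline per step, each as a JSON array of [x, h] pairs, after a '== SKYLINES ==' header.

== SKYLINES ==
[[44,19],[46,0]]
[[10,4],[13,0],[44,19],[46,0]]
[[10,4],[13,0],[44,19],[49,0]]
[[10,4],[13,0],[44,19],[49,0]]
[[10,4],[13,0],[17,4],[23,0],[44,19],[49,0]]
[[10,4],[13,0],[17,4],[23,0],[35,17],[36,0],[44,19],[49,0]]
[[4,5],[8,0],[10,4],[13,0],[17,4],[23,0],[35,17],[36,0],[44,19],[49,0]]
[[4,5],[8,0],[10,4],[13,0],[17,4],[23,5],[24,0],[35,17],[36,0],[44,19],[49,0]]
[[4,5],[8,1],[10,4],[13,0],[17,4],[23,5],[24,0],[35,17],[36,0],[44,19],[49,0]]
[[4,5],[8,15],[24,0],[35,17],[36,0],[44,19],[49,0]]
[[4,5],[8,15],[24,0],[35,17],[36,0],[37,1],[44,19],[49,0]]
[[4,5],[8,15],[24,0],[30,7],[35,17],[36,0],[37,1],[44,19],[49,0]]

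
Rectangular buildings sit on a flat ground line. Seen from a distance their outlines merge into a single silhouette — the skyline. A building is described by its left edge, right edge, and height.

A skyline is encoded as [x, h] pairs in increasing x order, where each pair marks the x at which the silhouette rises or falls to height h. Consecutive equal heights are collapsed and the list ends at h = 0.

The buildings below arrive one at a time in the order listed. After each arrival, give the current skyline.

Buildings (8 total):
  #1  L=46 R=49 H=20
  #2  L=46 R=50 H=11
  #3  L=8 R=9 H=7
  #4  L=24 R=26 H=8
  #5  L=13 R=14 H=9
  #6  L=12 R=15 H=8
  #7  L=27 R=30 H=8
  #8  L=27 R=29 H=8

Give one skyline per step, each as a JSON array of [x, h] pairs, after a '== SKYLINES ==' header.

== SKYLINES ==
[[46,20],[49,0]]
[[46,20],[49,11],[50,0]]
[[8,7],[9,0],[46,20],[49,11],[50,0]]
[[8,7],[9,0],[24,8],[26,0],[46,20],[49,11],[50,0]]
[[8,7],[9,0],[13,9],[14,0],[24,8],[26,0],[46,20],[49,11],[50,0]]
[[8,7],[9,0],[12,8],[13,9],[14,8],[15,0],[24,8],[26,0],[46,20],[49,11],[50,0]]
[[8,7],[9,0],[12,8],[13,9],[14,8],[15,0],[24,8],[26,0],[27,8],[30,0],[46,20],[49,11],[50,0]]
[[8,7],[9,0],[12,8],[13,9],[14,8],[15,0],[24,8],[26,0],[27,8],[30,0],[46,20],[49,11],[50,0]]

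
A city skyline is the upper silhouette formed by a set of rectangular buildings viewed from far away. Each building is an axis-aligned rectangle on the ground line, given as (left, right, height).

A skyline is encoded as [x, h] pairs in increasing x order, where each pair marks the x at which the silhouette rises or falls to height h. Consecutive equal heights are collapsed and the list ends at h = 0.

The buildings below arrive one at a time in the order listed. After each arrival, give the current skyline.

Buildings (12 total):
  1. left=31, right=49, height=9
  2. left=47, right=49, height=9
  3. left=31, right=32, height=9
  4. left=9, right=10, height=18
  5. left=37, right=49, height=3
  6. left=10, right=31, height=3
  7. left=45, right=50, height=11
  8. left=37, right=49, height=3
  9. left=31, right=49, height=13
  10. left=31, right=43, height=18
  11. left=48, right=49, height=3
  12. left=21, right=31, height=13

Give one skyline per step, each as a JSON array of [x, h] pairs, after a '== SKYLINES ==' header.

== SKYLINES ==
[[31,9],[49,0]]
[[31,9],[49,0]]
[[31,9],[49,0]]
[[9,18],[10,0],[31,9],[49,0]]
[[9,18],[10,0],[31,9],[49,0]]
[[9,18],[10,3],[31,9],[49,0]]
[[9,18],[10,3],[31,9],[45,11],[50,0]]
[[9,18],[10,3],[31,9],[45,11],[50,0]]
[[9,18],[10,3],[31,13],[49,11],[50,0]]
[[9,18],[10,3],[31,18],[43,13],[49,11],[50,0]]
[[9,18],[10,3],[31,18],[43,13],[49,11],[50,0]]
[[9,18],[10,3],[21,13],[31,18],[43,13],[49,11],[50,0]]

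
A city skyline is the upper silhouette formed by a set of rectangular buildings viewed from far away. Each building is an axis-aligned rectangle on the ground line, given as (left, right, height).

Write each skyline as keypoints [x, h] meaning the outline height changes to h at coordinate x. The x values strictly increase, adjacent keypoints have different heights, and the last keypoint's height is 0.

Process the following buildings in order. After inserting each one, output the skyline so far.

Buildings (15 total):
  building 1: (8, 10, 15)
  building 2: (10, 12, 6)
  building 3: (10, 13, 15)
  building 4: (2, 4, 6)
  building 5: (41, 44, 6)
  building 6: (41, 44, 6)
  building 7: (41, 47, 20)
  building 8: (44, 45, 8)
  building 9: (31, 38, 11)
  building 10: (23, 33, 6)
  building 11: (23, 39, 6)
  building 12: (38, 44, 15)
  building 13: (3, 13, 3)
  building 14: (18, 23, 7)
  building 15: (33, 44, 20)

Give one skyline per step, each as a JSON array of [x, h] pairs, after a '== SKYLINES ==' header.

== SKYLINES ==
[[8,15],[10,0]]
[[8,15],[10,6],[12,0]]
[[8,15],[13,0]]
[[2,6],[4,0],[8,15],[13,0]]
[[2,6],[4,0],[8,15],[13,0],[41,6],[44,0]]
[[2,6],[4,0],[8,15],[13,0],[41,6],[44,0]]
[[2,6],[4,0],[8,15],[13,0],[41,20],[47,0]]
[[2,6],[4,0],[8,15],[13,0],[41,20],[47,0]]
[[2,6],[4,0],[8,15],[13,0],[31,11],[38,0],[41,20],[47,0]]
[[2,6],[4,0],[8,15],[13,0],[23,6],[31,11],[38,0],[41,20],[47,0]]
[[2,6],[4,0],[8,15],[13,0],[23,6],[31,11],[38,6],[39,0],[41,20],[47,0]]
[[2,6],[4,0],[8,15],[13,0],[23,6],[31,11],[38,15],[41,20],[47,0]]
[[2,6],[4,3],[8,15],[13,0],[23,6],[31,11],[38,15],[41,20],[47,0]]
[[2,6],[4,3],[8,15],[13,0],[18,7],[23,6],[31,11],[38,15],[41,20],[47,0]]
[[2,6],[4,3],[8,15],[13,0],[18,7],[23,6],[31,11],[33,20],[47,0]]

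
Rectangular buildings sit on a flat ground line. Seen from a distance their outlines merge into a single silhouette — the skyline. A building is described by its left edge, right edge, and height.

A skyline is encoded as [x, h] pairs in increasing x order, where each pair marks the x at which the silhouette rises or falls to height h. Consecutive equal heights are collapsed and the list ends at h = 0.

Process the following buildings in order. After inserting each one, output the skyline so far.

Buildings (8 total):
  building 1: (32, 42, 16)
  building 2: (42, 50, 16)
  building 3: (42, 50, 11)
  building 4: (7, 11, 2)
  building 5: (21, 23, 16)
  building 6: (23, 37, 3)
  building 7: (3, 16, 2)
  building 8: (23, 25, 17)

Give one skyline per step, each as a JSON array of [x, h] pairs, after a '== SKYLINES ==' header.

== SKYLINES ==
[[32,16],[42,0]]
[[32,16],[50,0]]
[[32,16],[50,0]]
[[7,2],[11,0],[32,16],[50,0]]
[[7,2],[11,0],[21,16],[23,0],[32,16],[50,0]]
[[7,2],[11,0],[21,16],[23,3],[32,16],[50,0]]
[[3,2],[16,0],[21,16],[23,3],[32,16],[50,0]]
[[3,2],[16,0],[21,16],[23,17],[25,3],[32,16],[50,0]]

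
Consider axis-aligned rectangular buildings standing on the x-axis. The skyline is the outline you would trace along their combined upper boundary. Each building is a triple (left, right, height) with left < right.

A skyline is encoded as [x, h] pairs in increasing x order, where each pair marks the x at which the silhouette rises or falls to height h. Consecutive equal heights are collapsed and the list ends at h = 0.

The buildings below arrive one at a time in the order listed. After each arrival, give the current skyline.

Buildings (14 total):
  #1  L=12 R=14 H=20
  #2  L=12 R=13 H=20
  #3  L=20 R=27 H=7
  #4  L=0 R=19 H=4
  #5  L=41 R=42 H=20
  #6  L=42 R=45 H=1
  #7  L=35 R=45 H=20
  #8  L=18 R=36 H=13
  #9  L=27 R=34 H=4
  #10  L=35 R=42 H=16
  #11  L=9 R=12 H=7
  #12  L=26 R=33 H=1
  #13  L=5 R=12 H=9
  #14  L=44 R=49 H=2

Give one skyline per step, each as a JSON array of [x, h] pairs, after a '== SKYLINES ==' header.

== SKYLINES ==
[[12,20],[14,0]]
[[12,20],[14,0]]
[[12,20],[14,0],[20,7],[27,0]]
[[0,4],[12,20],[14,4],[19,0],[20,7],[27,0]]
[[0,4],[12,20],[14,4],[19,0],[20,7],[27,0],[41,20],[42,0]]
[[0,4],[12,20],[14,4],[19,0],[20,7],[27,0],[41,20],[42,1],[45,0]]
[[0,4],[12,20],[14,4],[19,0],[20,7],[27,0],[35,20],[45,0]]
[[0,4],[12,20],[14,4],[18,13],[35,20],[45,0]]
[[0,4],[12,20],[14,4],[18,13],[35,20],[45,0]]
[[0,4],[12,20],[14,4],[18,13],[35,20],[45,0]]
[[0,4],[9,7],[12,20],[14,4],[18,13],[35,20],[45,0]]
[[0,4],[9,7],[12,20],[14,4],[18,13],[35,20],[45,0]]
[[0,4],[5,9],[12,20],[14,4],[18,13],[35,20],[45,0]]
[[0,4],[5,9],[12,20],[14,4],[18,13],[35,20],[45,2],[49,0]]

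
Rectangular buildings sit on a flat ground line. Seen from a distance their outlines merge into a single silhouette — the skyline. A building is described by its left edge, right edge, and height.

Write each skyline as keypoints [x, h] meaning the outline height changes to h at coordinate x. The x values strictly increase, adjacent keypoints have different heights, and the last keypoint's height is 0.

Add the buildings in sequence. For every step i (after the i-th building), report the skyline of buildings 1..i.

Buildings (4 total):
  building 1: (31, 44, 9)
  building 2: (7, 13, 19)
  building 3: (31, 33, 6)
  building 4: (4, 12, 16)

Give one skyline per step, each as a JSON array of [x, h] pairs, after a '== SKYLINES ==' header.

== SKYLINES ==
[[31,9],[44,0]]
[[7,19],[13,0],[31,9],[44,0]]
[[7,19],[13,0],[31,9],[44,0]]
[[4,16],[7,19],[13,0],[31,9],[44,0]]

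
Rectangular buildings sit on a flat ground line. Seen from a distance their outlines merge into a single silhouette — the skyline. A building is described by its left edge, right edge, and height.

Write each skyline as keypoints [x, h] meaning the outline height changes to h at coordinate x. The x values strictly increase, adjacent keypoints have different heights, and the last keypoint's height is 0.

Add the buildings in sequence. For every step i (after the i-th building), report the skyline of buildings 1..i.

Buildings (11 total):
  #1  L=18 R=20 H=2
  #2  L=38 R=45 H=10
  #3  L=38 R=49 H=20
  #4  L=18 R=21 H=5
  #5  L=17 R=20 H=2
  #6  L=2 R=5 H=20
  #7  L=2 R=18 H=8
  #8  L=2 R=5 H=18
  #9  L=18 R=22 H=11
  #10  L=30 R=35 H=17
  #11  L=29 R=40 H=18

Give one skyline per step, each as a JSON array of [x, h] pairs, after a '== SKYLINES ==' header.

== SKYLINES ==
[[18,2],[20,0]]
[[18,2],[20,0],[38,10],[45,0]]
[[18,2],[20,0],[38,20],[49,0]]
[[18,5],[21,0],[38,20],[49,0]]
[[17,2],[18,5],[21,0],[38,20],[49,0]]
[[2,20],[5,0],[17,2],[18,5],[21,0],[38,20],[49,0]]
[[2,20],[5,8],[18,5],[21,0],[38,20],[49,0]]
[[2,20],[5,8],[18,5],[21,0],[38,20],[49,0]]
[[2,20],[5,8],[18,11],[22,0],[38,20],[49,0]]
[[2,20],[5,8],[18,11],[22,0],[30,17],[35,0],[38,20],[49,0]]
[[2,20],[5,8],[18,11],[22,0],[29,18],[38,20],[49,0]]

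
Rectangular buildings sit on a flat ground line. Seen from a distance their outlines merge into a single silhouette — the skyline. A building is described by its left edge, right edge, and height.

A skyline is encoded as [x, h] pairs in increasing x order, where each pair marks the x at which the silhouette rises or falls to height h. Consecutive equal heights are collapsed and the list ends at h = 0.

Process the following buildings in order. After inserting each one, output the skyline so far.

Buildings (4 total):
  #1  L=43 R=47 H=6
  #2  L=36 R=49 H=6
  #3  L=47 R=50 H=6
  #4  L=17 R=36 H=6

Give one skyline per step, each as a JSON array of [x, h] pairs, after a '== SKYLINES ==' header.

== SKYLINES ==
[[43,6],[47,0]]
[[36,6],[49,0]]
[[36,6],[50,0]]
[[17,6],[50,0]]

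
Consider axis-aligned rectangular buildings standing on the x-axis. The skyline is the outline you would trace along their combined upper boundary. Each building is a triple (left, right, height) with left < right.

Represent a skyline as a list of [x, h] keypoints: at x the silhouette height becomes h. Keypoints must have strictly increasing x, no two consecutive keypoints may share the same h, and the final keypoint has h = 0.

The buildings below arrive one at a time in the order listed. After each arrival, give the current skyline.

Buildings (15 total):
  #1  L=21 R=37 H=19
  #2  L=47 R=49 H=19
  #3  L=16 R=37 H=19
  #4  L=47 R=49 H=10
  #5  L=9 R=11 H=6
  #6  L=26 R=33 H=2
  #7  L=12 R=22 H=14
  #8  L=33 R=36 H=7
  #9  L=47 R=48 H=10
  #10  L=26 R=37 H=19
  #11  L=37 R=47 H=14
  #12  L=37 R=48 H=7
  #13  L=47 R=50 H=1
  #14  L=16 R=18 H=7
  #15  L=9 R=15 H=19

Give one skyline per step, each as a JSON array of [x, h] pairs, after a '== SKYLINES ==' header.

== SKYLINES ==
[[21,19],[37,0]]
[[21,19],[37,0],[47,19],[49,0]]
[[16,19],[37,0],[47,19],[49,0]]
[[16,19],[37,0],[47,19],[49,0]]
[[9,6],[11,0],[16,19],[37,0],[47,19],[49,0]]
[[9,6],[11,0],[16,19],[37,0],[47,19],[49,0]]
[[9,6],[11,0],[12,14],[16,19],[37,0],[47,19],[49,0]]
[[9,6],[11,0],[12,14],[16,19],[37,0],[47,19],[49,0]]
[[9,6],[11,0],[12,14],[16,19],[37,0],[47,19],[49,0]]
[[9,6],[11,0],[12,14],[16,19],[37,0],[47,19],[49,0]]
[[9,6],[11,0],[12,14],[16,19],[37,14],[47,19],[49,0]]
[[9,6],[11,0],[12,14],[16,19],[37,14],[47,19],[49,0]]
[[9,6],[11,0],[12,14],[16,19],[37,14],[47,19],[49,1],[50,0]]
[[9,6],[11,0],[12,14],[16,19],[37,14],[47,19],[49,1],[50,0]]
[[9,19],[15,14],[16,19],[37,14],[47,19],[49,1],[50,0]]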